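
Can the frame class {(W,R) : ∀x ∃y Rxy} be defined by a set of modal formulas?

The condition is seriality. A defining modal formula is □p → ◇p.

Yes, by □p → ◇p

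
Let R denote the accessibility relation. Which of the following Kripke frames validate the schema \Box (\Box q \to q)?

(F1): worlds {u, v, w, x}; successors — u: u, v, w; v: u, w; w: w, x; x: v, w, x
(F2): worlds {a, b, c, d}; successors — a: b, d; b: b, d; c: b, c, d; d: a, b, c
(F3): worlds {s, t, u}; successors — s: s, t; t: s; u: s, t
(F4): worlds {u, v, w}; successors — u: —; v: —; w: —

Frame correspondent (Sahlqvist): \forall x \forall y (Rxy \to Ryy) — i.e. shift-reflexivity.
(F1): fails — Ruv but not Rvv.
(F2): fails — Rcd but not Rdd.
(F3): fails — Rut but not Rtt.
(F4): satisfies the condition.
Valid on: (F4).

(F4)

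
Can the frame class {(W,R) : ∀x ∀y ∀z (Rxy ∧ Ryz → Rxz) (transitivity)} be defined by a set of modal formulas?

Yes: it is transitivity, defined by the 4 schema □q → □□q.

Yes — defined by □q → □□q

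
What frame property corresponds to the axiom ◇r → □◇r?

the Euclidean property: ∀x ∀y ∀z (Rxy ∧ Rxz → Ryz)

Suppose ◇r→□◇r is valid. Take Rxy, Rxz and set V(r)={y}. Then ◇r at x, so □◇r at x, so ◇r at z, so some w with Rzw has r; w=y, i.e. Rzy. By symmetry of the argument, Ryz.
Conversely, any frame satisfying ∀x ∀y ∀z (Rxy ∧ Rxz → Ryz) validates the schema.
Frame condition: ∀x ∀y ∀z (Rxy ∧ Rxz → Ryz).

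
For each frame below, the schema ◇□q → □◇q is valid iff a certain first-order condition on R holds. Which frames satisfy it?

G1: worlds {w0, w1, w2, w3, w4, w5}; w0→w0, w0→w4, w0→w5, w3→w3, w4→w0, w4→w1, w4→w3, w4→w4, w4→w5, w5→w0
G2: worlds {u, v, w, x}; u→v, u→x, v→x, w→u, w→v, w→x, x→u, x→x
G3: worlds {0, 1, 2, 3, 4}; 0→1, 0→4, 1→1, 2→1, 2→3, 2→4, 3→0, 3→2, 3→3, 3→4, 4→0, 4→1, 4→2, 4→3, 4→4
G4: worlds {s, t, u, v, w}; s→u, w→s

G2

Frame correspondent (Sahlqvist): ∀x ∀y ∀z (Rxy ∧ Rxz → ∃w (Ryw ∧ Rzw)) — i.e. convergence.
G1: fails — Rw4w4 and Rw4w1 but w4 and w1 have no common successor.
G2: ✓.
G3: fails — R23 and R21 but 3 and 1 have no common successor.
G4: fails — Rsu and Rsu but u and u have no common successor.
Valid on: G2.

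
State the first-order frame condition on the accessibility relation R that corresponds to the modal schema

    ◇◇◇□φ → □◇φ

This is a Sahlqvist (Geach-type) schema ◇^3□^1φ → □^1◇^1φ.
First-order correspondent: ∀x ∀y ∀z ((xR³y ∧ xRz) → ∃w (yRw ∧ zRw)).

∀x ∀y ∀z ((xR³y ∧ xRz) → ∃w (yRw ∧ zRw))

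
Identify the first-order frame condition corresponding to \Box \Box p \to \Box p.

Suppose □□p→□p is valid. Take Rxy and set V(p)={w : xR²w}. Then □□p at x, so □p at x, so p at y, i.e. ∃z(Rxz∧Rzy).
The converse is a direct semantic check.
Frame condition: \forall x \forall y (Rxy \to \exists z (Rxz \wedge Rzy)).

density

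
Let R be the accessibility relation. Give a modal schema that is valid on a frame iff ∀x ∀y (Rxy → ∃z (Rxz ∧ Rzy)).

This is density; the standard corresponding axiom is C4: □□s → □s.

□□s → □s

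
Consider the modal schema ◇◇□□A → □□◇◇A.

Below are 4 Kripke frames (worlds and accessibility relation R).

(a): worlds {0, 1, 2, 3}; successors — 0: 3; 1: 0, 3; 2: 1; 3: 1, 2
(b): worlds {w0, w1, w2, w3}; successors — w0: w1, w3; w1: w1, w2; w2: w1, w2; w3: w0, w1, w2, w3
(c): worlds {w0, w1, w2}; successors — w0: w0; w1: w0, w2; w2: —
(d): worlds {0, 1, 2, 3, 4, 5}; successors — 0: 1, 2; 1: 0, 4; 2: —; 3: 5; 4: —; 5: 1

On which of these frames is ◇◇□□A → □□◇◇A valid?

This is the axiom for a generalized confluence (Geach) condition; its first-order frame correspondent is ∀x ∀y ∀z ((xR²y ∧ xR²z) → ∃w (yR²w ∧ zR²w)).
(a): ✓.
(b): ✓.
(c): ✓.
(d): fails — 0R²0, 0R²4 but no w with 0R²w and 4R²w.
Valid on: (a), (b), (c).

(a), (b), (c)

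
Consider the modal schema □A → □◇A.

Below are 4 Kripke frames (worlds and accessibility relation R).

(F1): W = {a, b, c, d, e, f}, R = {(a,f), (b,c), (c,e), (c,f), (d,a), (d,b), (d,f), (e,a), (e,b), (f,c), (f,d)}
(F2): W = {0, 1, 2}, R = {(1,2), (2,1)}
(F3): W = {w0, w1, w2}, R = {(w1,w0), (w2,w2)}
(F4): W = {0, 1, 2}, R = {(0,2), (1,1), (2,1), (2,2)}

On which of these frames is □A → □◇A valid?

This is the axiom for a generalized confluence (Geach) condition; its first-order frame correspondent is ∀x ∀z (xRz → ∃w (xRw ∧ zRw)).
(F1): fails — aRf but no w with aRw and fRw.
(F2): fails — 1R2 but no w with 1Rw and 2Rw.
(F3): fails — w1Rw0 but no w with w1Rw and w0Rw.
(F4): holds.
Valid on: (F4).

(F4)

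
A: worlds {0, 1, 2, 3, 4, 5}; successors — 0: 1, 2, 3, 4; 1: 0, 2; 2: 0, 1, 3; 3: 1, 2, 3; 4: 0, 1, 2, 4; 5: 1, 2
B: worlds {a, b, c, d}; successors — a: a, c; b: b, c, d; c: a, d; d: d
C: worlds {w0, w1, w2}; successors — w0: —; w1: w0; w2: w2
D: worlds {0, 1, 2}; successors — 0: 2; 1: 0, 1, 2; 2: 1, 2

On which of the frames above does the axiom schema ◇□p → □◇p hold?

A, D

This is the axiom for convergence; its first-order frame correspondent is ∀x ∀y ∀z (Rxy ∧ Rxz → ∃w (Ryw ∧ Rzw)).
A: holds.
B: fails — Rcd and Rca but d and a have no common successor.
C: fails — Rw1w0 and Rw1w0 but w0 and w0 have no common successor.
D: holds.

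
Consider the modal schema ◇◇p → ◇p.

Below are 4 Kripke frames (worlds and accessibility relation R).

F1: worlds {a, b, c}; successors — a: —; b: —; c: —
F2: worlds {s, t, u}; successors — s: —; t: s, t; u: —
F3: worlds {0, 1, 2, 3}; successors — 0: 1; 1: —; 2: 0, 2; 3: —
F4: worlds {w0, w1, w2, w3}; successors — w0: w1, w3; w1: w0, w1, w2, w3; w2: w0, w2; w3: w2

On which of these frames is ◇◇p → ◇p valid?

F1, F2

Frame correspondent (Sahlqvist): ∀x ∀y ∀z (Rxy ∧ Ryz → Rxz) — i.e. transitivity.
F1: condition met.
F2: condition met.
F3: fails — R20 and R01 but not R21.
F4: fails — Rw3w2 and Rw2w0 but not Rw3w0.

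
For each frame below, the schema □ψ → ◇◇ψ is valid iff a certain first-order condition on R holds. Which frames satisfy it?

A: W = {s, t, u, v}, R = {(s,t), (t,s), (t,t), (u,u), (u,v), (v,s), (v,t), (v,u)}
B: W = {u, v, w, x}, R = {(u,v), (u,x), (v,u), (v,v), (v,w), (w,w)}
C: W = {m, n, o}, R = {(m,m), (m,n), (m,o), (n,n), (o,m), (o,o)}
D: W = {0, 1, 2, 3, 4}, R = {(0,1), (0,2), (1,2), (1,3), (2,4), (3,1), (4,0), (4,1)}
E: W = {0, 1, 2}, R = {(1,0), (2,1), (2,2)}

A, C

Frame correspondent (Sahlqvist): ∀x ∃w (xRw ∧ xR²w) — i.e. a generalized confluence (Geach) condition.
A: condition met.
B: fails — at x but no t with xRt and xR²t.
C: condition met.
D: fails — at 1 but no w with 1Rw and 1R²w.
E: fails — at 0 but no w with 0Rw and 0R²w.
Valid on: A, C.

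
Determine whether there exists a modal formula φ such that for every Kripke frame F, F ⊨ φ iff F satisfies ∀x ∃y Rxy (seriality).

Definable; □p → ◇p defines it

Yes: it is seriality, defined by the D schema □p → ◇p.
Suppose □p→◇p is valid. At any x set V(p)=W. Then □p at x, so ◇p at x, so x has a successor.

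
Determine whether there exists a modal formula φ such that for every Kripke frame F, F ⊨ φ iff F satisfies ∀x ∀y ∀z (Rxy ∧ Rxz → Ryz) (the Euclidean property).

Yes: it is the Euclidean property, defined by the 5 schema ◇q → □◇q.
Suppose ◇q→□◇q is valid. Take Rxy, Rxz and set V(q)={y}. Then ◇q at x, so □◇q at x, so ◇q at z, so some w with Rzw has q; w=y, i.e. Rzy. By symmetry of the argument, Ryz.

Yes — defined by ◇q → □◇q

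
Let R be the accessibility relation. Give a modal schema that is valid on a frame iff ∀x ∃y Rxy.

□q → ◇q

The condition is seriality. The D schema □q → ◇q defines it.
Suppose □q→◇q is valid. At any x set V(q)=W. Then □q at x, so ◇q at x, so x has a successor.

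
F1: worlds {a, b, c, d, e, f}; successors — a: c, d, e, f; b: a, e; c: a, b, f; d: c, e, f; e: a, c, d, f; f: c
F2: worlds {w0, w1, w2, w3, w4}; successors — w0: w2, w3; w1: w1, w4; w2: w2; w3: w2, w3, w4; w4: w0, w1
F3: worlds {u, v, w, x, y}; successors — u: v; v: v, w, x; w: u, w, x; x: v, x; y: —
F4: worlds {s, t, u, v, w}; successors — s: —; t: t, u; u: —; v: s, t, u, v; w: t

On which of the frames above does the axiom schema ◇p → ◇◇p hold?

Frame correspondent (Sahlqvist): ∀x ∀y (xRy → ∃w (y = w ∧ xR²w)) — i.e. a generalized confluence (Geach) condition.
F1: fails — cRb but no w with b=w and cR²w.
F2: fails — w4Rw0 but no w with w0=w and w4R²w.
F3: ✓.
F4: ✓.
Valid on: F3, F4.

F3, F4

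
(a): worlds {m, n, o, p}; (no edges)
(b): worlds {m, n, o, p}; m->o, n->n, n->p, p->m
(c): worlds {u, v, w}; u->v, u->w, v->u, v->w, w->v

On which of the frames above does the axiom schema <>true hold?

This is the axiom for seriality; its first-order frame correspondent is forall x exists y Rxy.
(a): fails — world m has no successor.
(b): fails — world o has no successor.
(c): ✓.

(c)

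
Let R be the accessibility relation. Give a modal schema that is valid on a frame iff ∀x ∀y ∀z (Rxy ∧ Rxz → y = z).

A defining formula is ◇s → □s (the CD axiom).

◇s → □s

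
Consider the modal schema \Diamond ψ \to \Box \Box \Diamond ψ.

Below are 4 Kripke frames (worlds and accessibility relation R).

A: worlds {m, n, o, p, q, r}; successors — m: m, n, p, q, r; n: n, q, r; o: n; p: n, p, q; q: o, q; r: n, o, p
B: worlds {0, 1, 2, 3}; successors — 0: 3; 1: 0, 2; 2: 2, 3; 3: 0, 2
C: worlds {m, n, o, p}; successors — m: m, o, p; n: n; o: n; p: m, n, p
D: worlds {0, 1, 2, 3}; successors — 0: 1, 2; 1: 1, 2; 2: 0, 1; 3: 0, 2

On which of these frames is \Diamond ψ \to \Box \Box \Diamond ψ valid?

none

Frame correspondent (Sahlqvist): \forall x \forall y \forall z ((xRy \wedge x R^2 z) \to \exists w (y = w \wedge zRw)) — i.e. a generalized confluence (Geach) condition.
A: fails — mRm, mR²n but no w with m=w and nRw.
B: fails — 1R0, 1R²2 but no w with 0=w and 2Rw.
C: fails — mRm, mR²n but no w with m=w and nRw.
D: fails — 0R2, 0R²2 but no w with 2=w and 2Rw.
Valid on no frame.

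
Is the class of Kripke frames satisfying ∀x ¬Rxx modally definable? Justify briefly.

No — not modally definable

Modal frame validity is preserved under surjective bounded morphisms.
The 4-cycle (worlds a,b,c,d with a→b→c→d→a) is irreflexive, and the map sending every world to a single reflexive point • is a surjective bounded morphism (forth: every edge maps to (•,•); back: every world has a successor). So any modal formula valid on the 4-cycle is also valid on the reflexive point, which is not irreflexive.
Hence irreflexivity is not modally definable.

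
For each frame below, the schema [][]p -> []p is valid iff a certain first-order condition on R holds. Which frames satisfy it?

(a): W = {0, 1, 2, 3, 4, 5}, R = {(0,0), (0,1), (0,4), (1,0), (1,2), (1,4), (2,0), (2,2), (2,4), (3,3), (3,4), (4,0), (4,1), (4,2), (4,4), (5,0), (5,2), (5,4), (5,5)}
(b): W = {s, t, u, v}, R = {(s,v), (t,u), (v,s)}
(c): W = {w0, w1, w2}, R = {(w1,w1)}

(a), (c)

This is the axiom for density; its first-order frame correspondent is forall x forall y (Rxy -> exists z (Rxz & Rzy)).
(a): condition met.
(b): fails — Rtu but no z with Rtz and Rzu.
(c): condition met.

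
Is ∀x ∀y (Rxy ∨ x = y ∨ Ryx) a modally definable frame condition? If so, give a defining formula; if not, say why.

No — not modally definable

Modal frame validity is preserved under disjoint unions.
Take 4 disjoint single-world reflexive frames: each is trivially connected, but their disjoint union has 4 worlds with no edge between distinct components, so it is not connected.
So the class is not modally definable.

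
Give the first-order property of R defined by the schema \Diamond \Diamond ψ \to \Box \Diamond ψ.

\forall x \forall y \forall z ((x R^2 y \wedge xRz) \to \exists w (y = w \wedge zRw))

This is a Sahlqvist (Geach-type) schema ◇^2□^0ψ → □^1◇^1ψ.
First-order correspondent: \forall x \forall y \forall z ((x R^2 y \wedge xRz) \to \exists w (y = w \wedge zRw)).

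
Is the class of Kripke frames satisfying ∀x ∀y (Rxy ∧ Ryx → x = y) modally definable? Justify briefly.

Modal frame validity is preserved under surjective bounded morphisms.
The 4-cycle (worlds a,b,c,d with a→b→c→d→a) is antisymmetric. Sending even-indexed worlds to • and odd-indexed worlds to ∘ is a surjective bounded morphism onto the two-world frame with •↔∘, which is not antisymmetric.
So no modal formula (or set of formulas) defines exactly the antisymmetric frames.

No — not modally definable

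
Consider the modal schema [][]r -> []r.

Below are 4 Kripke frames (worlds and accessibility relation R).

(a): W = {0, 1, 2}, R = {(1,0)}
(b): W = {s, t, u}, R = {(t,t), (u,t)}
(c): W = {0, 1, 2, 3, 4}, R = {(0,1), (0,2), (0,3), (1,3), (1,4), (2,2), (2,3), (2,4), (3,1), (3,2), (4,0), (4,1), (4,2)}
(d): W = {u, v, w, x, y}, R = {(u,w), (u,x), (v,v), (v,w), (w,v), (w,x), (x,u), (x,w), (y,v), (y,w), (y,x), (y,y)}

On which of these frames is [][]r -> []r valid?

(b)

This is the axiom for density; its first-order frame correspondent is forall x forall y (Rxy -> exists z (Rxz & Rzy)).
(a): fails — R10 but no z with R1z and Rz0.
(b): satisfies the condition.
(c): fails — R31 but no z with R3z and Rz1.
(d): fails — Rwx but no z with Rwz and Rzx.
Valid on: (b).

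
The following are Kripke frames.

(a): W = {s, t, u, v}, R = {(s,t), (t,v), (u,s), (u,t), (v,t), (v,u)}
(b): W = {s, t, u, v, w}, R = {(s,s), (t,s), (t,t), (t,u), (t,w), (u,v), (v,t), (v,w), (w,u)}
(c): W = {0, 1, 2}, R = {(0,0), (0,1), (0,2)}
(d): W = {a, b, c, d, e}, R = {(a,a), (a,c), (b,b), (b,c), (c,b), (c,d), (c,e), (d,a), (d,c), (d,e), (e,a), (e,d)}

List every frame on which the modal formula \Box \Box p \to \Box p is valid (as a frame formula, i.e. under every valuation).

The schema corresponds to density: \forall x \forall y (Rxy \to \exists z (Rxz \wedge Rzy)).
(a): fails — Rtv but no z with Rtz and Rzv.
(b): fails — Ruv but no z with Ruz and Rzv.
(c): holds.
(d): fails — Red but no z with Rez and Rzd.

(c)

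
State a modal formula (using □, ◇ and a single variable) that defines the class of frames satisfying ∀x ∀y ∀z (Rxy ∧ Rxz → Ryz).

◇p → □◇p

A defining formula is ◇p → □◇p (the 5 axiom).
Suppose ◇p→□◇p is valid. Take Rxy, Rxz and set V(p)={y}. Then ◇p at x, so □◇p at x, so ◇p at z, so some w with Rzw has p; w=y, i.e. Rzy. By symmetry of the argument, Ryz.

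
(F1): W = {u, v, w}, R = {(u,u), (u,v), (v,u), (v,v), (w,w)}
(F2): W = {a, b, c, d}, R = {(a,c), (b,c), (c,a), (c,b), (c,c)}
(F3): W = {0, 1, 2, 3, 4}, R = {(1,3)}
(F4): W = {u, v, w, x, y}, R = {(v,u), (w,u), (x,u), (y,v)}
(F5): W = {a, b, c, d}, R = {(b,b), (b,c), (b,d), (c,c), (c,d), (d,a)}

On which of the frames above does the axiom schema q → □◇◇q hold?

The schema corresponds to a generalized confluence (Geach) condition: ∀x ∀z (xRz → ∃w (x = w ∧ zR²w)).
(F1): holds.
(F2): holds.
(F3): fails — 1R3 but no w with 1=w and 3R²w.
(F4): fails — vRu but no t with v=t and uR²t.
(F5): fails — bRc but no w with b=w and cR²w.

(F1), (F2)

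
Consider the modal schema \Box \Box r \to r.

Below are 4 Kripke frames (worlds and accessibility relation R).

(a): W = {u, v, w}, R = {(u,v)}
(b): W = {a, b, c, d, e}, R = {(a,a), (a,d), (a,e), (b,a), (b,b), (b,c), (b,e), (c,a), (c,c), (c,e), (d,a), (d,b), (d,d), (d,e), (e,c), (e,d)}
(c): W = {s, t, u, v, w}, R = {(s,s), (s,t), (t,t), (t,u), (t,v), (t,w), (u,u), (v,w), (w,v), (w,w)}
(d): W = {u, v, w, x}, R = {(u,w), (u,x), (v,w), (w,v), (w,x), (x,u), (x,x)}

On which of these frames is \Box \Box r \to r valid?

(b), (c), (d)

This is the axiom for a generalized confluence (Geach) condition; its first-order frame correspondent is \forall x \exists w (x R^2 w \wedge x = w).
(a): fails — at u but no t with uR²t and u=t.
(b): holds.
(c): holds.
(d): holds.
Valid on: (b), (c), (d).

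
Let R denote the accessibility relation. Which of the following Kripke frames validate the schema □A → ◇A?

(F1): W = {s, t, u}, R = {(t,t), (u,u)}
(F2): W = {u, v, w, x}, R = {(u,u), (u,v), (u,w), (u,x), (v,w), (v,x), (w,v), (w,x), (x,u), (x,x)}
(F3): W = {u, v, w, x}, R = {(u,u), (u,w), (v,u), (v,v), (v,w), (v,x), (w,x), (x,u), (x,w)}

This is the axiom for seriality; its first-order frame correspondent is ∀x ∃y Rxy.
(F1): fails — world s has no successor.
(F2): holds.
(F3): holds.

(F2), (F3)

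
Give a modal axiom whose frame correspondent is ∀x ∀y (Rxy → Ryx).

s → □◇s

A defining formula is s → □◇s (the B axiom).
Suppose s→□◇s is valid. Take Rxy and set V(s)={x}. Then s at x, so □◇s at x, so ◇s at y, so some z with Ryz has s; z=x, i.e. Ryx.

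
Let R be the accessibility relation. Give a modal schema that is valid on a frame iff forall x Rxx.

This is reflexivity; the standard corresponding axiom is T: □s → s.
Suppose □s→s is valid. At any x set V(s)={w : Rxw}. Then □s holds at x, so s holds at x, i.e. Rxx.

□s → s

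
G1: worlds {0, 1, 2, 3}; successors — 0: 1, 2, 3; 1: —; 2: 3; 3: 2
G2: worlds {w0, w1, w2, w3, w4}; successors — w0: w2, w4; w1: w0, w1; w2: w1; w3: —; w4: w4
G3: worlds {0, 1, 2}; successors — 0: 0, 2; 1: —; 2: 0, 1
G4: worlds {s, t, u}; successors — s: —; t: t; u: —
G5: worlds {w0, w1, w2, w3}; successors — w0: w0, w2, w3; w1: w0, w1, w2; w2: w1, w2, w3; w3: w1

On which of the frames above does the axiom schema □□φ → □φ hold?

Frame correspondent (Sahlqvist): ∀x ∀y (Rxy → ∃z (Rxz ∧ Rzy)) — i.e. density.
G1: fails — R32 but no z with R3z and Rz2.
G2: fails — Rw0w2 but no z with Rw0z and Rzw2.
G3: fails — R21 but no z with R2z and Rz1.
G4: condition met.
G5: condition met.
Valid on: G4, G5.

G4, G5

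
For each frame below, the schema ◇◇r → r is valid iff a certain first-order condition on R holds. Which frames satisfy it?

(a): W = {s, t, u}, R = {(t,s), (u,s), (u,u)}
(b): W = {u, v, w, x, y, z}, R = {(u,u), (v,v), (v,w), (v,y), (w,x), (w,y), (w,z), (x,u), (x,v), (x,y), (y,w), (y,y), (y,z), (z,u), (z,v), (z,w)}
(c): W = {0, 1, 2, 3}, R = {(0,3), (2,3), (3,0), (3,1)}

The schema corresponds to a generalized confluence (Geach) condition: ∀x ∀y (xR²y → ∃w (y = w ∧ x = w)).
(a): fails — uR²s but s ≠ u.
(b): fails — vR²w but w ≠ v.
(c): fails — 0R²1 but 1 ≠ 0.
Valid on no frame.

none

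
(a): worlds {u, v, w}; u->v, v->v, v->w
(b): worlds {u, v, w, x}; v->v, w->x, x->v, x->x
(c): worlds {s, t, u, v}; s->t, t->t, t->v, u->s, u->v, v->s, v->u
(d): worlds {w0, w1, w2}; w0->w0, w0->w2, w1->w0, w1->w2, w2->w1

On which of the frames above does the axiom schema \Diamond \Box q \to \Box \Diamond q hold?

Frame correspondent (Sahlqvist): \forall x \forall y \forall z (Rxy \wedge Rxz \to \exists w (Ryw \wedge Rzw)) — i.e. convergence.
(a): fails — Rvv and Rvw but v and w have no common successor.
(b): holds.
(c): fails — Rtv and Rtt but v and t have no common successor.
(d): fails — Rw0w2 and Rw0w0 but w2 and w0 have no common successor.

(b)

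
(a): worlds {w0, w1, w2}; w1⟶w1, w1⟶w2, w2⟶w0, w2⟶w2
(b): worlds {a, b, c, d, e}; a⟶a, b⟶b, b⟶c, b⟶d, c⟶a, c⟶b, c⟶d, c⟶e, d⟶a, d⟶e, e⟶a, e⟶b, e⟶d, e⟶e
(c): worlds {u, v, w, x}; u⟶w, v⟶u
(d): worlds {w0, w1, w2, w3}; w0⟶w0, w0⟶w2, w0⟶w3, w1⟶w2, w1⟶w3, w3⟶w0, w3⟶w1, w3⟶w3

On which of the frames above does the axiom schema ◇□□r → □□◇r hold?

The schema corresponds to a generalized confluence (Geach) condition: ∀x ∀y ∀z ((xRy ∧ xR²z) → ∃w (yR²w ∧ zRw)).
(a): fails — w1Rw1, w1R²w0 but no w with w1R²w and w0Rw.
(b): fails — cRa, cR²b but no w with aR²w and bRw.
(c): fails — vRu, vR²w but no t with uR²t and wRt.
(d): fails — w0Rw0, w0R²w2 but no w with w0R²w and w2Rw.
Valid on no frame.

none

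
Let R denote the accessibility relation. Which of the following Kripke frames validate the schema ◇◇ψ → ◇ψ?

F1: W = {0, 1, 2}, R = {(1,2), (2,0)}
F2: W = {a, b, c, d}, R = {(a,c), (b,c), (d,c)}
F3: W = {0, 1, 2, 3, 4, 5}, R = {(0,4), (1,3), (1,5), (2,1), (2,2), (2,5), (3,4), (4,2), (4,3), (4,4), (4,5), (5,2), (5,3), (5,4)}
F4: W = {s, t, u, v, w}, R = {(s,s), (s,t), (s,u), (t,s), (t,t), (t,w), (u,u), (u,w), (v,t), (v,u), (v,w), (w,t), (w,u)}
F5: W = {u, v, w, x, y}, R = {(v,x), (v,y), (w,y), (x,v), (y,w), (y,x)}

F2

This is the axiom for transitivity; its first-order frame correspondent is ∀x ∀y ∀z (Rxy ∧ Ryz → Rxz).
F1: fails — R12 and R20 but not R10.
F2: holds.
F3: fails — R34 and R45 but not R35.
F4: fails — Rwt and Rts but not Rws.
F5: fails — Ryx and Rxv but not Ryv.
Valid on: F2.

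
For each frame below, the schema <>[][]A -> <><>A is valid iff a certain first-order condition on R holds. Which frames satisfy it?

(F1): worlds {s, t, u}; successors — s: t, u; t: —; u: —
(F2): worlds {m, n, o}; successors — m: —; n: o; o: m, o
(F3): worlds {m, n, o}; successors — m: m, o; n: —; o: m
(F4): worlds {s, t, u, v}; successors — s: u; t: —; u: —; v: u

This is the axiom for a generalized confluence (Geach) condition; its first-order frame correspondent is forall x forall y (xRy -> exists w (y R^2 w & x R^2 w)).
(F1): fails — sRt but no w with tR²w and sR²w.
(F2): fails — oRm but no w with mR²w and oR²w.
(F3): satisfies the condition.
(F4): fails — sRu but no w with uR²w and sR²w.

(F3)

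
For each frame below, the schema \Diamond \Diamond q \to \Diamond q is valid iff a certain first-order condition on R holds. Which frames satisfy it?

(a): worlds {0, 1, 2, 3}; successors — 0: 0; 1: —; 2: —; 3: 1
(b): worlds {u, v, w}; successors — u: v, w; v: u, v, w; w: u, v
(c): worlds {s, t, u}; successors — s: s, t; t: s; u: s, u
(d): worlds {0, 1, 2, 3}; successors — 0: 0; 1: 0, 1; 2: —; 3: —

(a), (d)

Frame correspondent (Sahlqvist): \forall x \forall y \forall z (Rxy \wedge Ryz \to Rxz) — i.e. transitivity.
(a): condition met.
(b): fails — Ruv and Rvu but not Ruu.
(c): fails — Rus and Rst but not Rut.
(d): condition met.
Valid on: (a), (d).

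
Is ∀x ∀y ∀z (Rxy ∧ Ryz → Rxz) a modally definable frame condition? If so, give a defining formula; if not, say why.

Yes — defined by □p → □□p

This is a Sahlqvist condition; the 4 axiom □p → □□p defines it.
Suppose □p→□□p is valid. Take Rxy, Ryz and set V(p)={w : Rxw}. Then □p at x, so □□p at x, so □p at y, so p at z, i.e. Rxz.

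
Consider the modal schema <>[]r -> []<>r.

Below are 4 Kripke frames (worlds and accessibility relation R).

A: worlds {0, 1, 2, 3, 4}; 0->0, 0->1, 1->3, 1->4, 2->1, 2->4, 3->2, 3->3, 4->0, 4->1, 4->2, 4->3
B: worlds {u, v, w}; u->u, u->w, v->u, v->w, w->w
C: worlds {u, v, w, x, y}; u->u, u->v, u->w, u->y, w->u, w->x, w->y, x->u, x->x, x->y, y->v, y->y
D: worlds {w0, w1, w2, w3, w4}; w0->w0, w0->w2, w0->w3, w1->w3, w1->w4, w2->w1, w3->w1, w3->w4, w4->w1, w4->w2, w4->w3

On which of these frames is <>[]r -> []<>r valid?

This is the axiom for convergence; its first-order frame correspondent is forall x forall y forall z (Rxy & Rxz -> exists w (Ryw & Rzw)).
A: fails — R00 and R01 but 0 and 1 have no common successor.
B: holds.
C: fails — Ruv and Ruv but v and v have no common successor.
D: fails — Rw0w2 and Rw0w0 but w2 and w0 have no common successor.

B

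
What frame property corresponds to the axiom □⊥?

emptiness of R: ∀x ∀y ¬Rxy

□⊥ is valid iff no world has any successor (otherwise □⊥ fails at any world with one).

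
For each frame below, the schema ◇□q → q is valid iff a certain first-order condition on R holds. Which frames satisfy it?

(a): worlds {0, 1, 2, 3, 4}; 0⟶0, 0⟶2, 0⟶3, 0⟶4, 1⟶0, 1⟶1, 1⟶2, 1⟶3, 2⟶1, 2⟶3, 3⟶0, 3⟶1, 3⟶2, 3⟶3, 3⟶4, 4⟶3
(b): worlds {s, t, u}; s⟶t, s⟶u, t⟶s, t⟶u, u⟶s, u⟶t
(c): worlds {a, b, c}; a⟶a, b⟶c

Frame correspondent (Sahlqvist): ∀x ∀y (Rxy → Ryx) — i.e. symmetry.
(a): fails — R10 but not R01.
(b): satisfies the condition.
(c): fails — Rbc but not Rcb.
Valid on: (b).

(b)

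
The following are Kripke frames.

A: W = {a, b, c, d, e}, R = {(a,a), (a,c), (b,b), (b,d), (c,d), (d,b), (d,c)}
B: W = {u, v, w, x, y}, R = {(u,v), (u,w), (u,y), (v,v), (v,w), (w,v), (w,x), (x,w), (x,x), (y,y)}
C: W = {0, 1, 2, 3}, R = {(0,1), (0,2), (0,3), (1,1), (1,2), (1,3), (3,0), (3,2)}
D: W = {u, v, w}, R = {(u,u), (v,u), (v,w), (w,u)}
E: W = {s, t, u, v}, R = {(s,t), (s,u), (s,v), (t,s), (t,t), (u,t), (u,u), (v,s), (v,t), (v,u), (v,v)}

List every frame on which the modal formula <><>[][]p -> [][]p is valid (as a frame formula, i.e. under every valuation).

D

This is the axiom for a generalized confluence (Geach) condition; its first-order frame correspondent is forall x forall y forall z ((x R^2 y & x R^2 z) -> exists w (y R^2 w & z = w)).
A: fails — aR²c, aR²a but no w with cR²w and a=w.
B: fails — uR²v, uR²y but no t with vR²t and y=t.
C: fails — 0R²2, 0R²0 but no w with 2R²w and 0=w.
D: ✓.
E: fails — sR²u, sR²v but no w with uR²w and v=w.
Valid on: D.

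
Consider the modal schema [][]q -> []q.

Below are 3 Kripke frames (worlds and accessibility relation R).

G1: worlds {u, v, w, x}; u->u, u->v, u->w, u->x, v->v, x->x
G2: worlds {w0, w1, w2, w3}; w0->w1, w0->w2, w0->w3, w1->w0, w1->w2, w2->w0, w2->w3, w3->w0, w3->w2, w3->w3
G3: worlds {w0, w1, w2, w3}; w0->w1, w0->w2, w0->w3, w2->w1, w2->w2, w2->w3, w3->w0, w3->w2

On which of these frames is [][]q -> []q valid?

Frame correspondent (Sahlqvist): forall x forall y (Rxy -> exists z (Rxz & Rzy)) — i.e. density.
G1: satisfies the condition.
G2: fails — Rw0w1 but no z with Rw0z and Rzw1.
G3: fails — Rw3w0 but no z with Rw3z and Rzw0.
Valid on: G1.

G1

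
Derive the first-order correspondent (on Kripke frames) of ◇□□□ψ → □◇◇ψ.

∀x ∀y ∀z ((xRy ∧ xRz) → ∃w (yR³w ∧ zR²w))

This is a Sahlqvist (Geach-type) schema ◇^1□^3ψ → □^1◇^2ψ.
Minimal-valuation argument: fix x; take any y with xR^1y and any z with xR^1z. Set V(ψ) to the set of worlds R-reachable from y in exactly 3 steps. Then □^3ψ holds at y, so the antecedent holds at x; validity forces ◇^2ψ at z, giving a w with zR^2w and yR^3w.
First-order correspondent: ∀x ∀y ∀z ((xRy ∧ xRz) → ∃w (yR³w ∧ zR²w)).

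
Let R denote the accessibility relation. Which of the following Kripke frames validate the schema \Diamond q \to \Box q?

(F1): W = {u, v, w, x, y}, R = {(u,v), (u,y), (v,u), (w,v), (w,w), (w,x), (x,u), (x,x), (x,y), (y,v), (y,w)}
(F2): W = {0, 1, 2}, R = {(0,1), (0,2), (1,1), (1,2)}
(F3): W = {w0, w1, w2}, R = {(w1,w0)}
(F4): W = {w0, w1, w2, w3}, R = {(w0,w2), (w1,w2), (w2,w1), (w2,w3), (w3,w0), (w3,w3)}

Frame correspondent (Sahlqvist): \forall x \forall y \forall z (Rxy \wedge Rxz \to y = z) — i.e. partial functionality.
(F1): fails — u sees both v and y.
(F2): fails — 0 sees both 1 and 2.
(F3): condition met.
(F4): fails — w2 sees both w1 and w3.
Valid on: (F3).

(F3)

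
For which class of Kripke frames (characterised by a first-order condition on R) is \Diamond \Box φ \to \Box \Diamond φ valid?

Convergence

Suppose ◇□φ→□◇φ is valid. Take Rxy, Rxz and set V(φ)={w : Ryw}. Then □φ at y so ◇□φ at x, so □◇φ at x, so ◇φ at z, giving w with Rzw and Ryw.
The converse is a direct semantic check.
So the correspondent is convergence.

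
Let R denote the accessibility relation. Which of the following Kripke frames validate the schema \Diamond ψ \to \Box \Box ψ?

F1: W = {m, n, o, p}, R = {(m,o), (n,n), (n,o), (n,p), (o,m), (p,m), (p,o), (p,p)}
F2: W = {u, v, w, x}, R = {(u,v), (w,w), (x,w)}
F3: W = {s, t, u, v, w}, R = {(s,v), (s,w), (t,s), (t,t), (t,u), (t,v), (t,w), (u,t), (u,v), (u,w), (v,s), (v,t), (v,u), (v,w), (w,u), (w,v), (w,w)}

F2

This is the axiom for a generalized confluence (Geach) condition; its first-order frame correspondent is \forall x \forall y \forall z ((xRy \wedge x R^2 z) \to \exists w (y = w \wedge z = w)).
F1: fails — mRo, mR²m but o ≠ m.
F2: holds.
F3: fails — sRv, sR²s but v ≠ s.
Valid on: F2.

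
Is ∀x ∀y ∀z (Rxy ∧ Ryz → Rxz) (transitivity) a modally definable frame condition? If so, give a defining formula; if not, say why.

The condition is transitivity. A defining modal formula is □r → □□r.
Suppose □r→□□r is valid. Take Rxy, Ryz and set V(r)={w : Rxw}. Then □r at x, so □□r at x, so □r at y, so r at z, i.e. Rxz.

Yes — defined by □r → □□r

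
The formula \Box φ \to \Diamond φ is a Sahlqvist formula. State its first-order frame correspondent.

Suppose □φ→◇φ is valid. At any x set V(φ)=W. Then □φ at x, so ◇φ at x, so x has a successor.
The converse is a direct semantic check.
So the correspondent is seriality.

seriality: \forall x \exists y Rxy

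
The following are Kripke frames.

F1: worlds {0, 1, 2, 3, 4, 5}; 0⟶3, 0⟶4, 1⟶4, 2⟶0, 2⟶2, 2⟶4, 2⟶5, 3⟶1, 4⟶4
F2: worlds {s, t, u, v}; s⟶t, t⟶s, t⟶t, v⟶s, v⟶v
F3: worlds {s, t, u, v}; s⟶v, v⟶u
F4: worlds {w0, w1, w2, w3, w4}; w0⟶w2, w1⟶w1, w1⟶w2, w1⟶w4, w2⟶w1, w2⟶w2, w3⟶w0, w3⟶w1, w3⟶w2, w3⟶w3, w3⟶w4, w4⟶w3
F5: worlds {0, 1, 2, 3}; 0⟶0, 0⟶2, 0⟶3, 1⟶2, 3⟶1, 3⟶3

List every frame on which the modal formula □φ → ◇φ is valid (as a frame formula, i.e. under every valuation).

This is the axiom for seriality; its first-order frame correspondent is ∀x ∃y Rxy.
F1: fails — world 5 has no successor.
F2: fails — world u has no successor.
F3: fails — world t has no successor.
F4: condition met.
F5: fails — world 2 has no successor.

F4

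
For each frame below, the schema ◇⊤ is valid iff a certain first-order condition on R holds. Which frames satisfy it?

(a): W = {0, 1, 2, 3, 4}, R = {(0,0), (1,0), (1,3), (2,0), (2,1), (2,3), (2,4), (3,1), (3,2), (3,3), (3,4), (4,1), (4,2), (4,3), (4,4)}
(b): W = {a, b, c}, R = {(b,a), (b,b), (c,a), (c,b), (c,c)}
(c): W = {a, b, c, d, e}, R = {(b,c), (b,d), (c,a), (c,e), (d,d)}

The schema corresponds to seriality: ∀x ∃y Rxy.
(a): satisfies the condition.
(b): fails — world a has no successor.
(c): fails — world a has no successor.

(a)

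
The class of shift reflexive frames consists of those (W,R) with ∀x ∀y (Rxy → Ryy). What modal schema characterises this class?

This is shift-reflexivity; the standard corresponding axiom is T□: □(□p → p).
Suppose □(□p→p) is valid. Take Rxy and set V(p)={w : Ryw}. Then at y, □p holds; since □(□p→p) at x, □p→p at y, so p at y, i.e. Ryy.

□(□p → p)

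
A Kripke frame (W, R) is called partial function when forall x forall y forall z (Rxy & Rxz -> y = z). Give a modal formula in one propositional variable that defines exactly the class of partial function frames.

◇q → □q

A defining formula is ◇q → □q (the CD axiom).
Suppose ◇q→□q is valid. Take Rxy, Rxz and set V(q)={y}. Then ◇q at x, so □q at x, so q at z, i.e. z=y.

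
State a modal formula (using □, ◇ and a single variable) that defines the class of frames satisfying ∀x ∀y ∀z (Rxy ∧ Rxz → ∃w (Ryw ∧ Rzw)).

This is convergence; the standard corresponding axiom is .2: ◇□r → □◇r.
Suppose ◇□r→□◇r is valid. Take Rxy, Rxz and set V(r)={w : Ryw}. Then □r at y so ◇□r at x, so □◇r at x, so ◇r at z, giving w with Rzw and Ryw.

◇□r → □◇r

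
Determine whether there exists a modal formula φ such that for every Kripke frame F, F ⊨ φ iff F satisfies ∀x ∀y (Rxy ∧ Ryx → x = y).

Not definable by any modal formula

Any modally definable frame class is closed under surjective bounded morphisms.
The 6-cycle (worlds 0,1,2,3,4,5 with 0→1→2→3→4→5→0) is antisymmetric. Sending even-indexed worlds to s and odd-indexed worlds to t is a surjective bounded morphism onto the two-world frame with s↔t, which is not antisymmetric.
So no modal formula (or set of formulas) defines exactly the antisymmetric frames.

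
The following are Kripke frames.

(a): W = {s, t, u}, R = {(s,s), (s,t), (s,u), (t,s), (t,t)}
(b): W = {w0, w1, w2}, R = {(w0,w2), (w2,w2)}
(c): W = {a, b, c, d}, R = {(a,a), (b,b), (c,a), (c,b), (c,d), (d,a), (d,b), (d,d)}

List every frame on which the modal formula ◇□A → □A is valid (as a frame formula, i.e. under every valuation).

(b)

The schema corresponds to the Euclidean property: ∀x ∀y ∀z (Rxy ∧ Rxz → Ryz).
(a): fails — Rsu and Rsu but not Ruu.
(b): ✓.
(c): fails — Rcb and Rcd but not Rbd.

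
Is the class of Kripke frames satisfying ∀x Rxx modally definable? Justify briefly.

This is a Sahlqvist condition; the T axiom □p → p defines it.

Yes — defined by □p → p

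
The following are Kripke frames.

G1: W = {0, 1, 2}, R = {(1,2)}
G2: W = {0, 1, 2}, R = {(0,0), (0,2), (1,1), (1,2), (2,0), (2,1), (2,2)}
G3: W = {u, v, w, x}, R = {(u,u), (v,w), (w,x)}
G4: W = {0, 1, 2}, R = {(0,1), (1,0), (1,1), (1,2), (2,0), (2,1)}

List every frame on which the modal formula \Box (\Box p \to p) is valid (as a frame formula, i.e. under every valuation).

G2

The schema corresponds to shift-reflexivity: \forall x \forall y (Rxy \to Ryy).
G1: fails — R12 but not R22.
G2: holds.
G3: fails — Rvw but not Rww.
G4: fails — R10 but not R00.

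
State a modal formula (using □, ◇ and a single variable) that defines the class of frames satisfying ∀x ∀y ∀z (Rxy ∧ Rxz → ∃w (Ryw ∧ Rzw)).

◇□s → □◇s

This is convergence; the standard corresponding axiom is .2: ◇□s → □◇s.
Suppose ◇□s→□◇s is valid. Take Rxy, Rxz and set V(s)={w : Ryw}. Then □s at y so ◇□s at x, so □◇s at x, so ◇s at z, giving w with Rzw and Ryw.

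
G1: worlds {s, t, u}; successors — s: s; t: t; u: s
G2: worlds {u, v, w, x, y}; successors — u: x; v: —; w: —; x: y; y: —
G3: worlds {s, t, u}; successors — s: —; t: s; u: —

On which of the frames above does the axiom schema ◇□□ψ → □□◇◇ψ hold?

G1, G3

Frame correspondent (Sahlqvist): ∀x ∀y ∀z ((xRy ∧ xR²z) → ∃w (yR²w ∧ zR²w)) — i.e. a generalized confluence (Geach) condition.
G1: satisfies the condition.
G2: fails — uRx, uR²y but no t with xR²t and yR²t.
G3: satisfies the condition.
Valid on: G1, G3.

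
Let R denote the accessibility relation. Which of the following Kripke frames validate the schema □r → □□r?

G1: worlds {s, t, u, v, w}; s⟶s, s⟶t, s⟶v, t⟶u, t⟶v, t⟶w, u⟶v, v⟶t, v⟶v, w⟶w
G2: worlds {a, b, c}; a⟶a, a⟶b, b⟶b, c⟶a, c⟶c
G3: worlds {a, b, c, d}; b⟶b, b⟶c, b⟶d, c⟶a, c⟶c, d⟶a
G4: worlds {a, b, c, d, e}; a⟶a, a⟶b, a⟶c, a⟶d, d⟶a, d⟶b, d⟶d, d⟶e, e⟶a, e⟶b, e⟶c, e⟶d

none

This is the axiom for transitivity; its first-order frame correspondent is ∀x ∀y ∀z (Rxy ∧ Ryz → Rxz).
G1: fails — Ruv and Rvt but not Rut.
G2: fails — Rca and Rab but not Rcb.
G3: fails — Rbc and Rca but not Rba.
G4: fails — Rde and Rec but not Rdc.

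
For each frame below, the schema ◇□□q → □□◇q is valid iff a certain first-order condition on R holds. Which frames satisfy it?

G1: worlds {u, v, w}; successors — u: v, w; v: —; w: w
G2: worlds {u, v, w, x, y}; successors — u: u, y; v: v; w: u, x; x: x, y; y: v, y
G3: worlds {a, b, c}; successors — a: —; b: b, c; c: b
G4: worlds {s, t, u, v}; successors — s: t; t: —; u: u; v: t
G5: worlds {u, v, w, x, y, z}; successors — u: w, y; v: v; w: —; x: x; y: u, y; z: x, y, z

Frame correspondent (Sahlqvist): ∀x ∀y ∀z ((xRy ∧ xR²z) → ∃w (yR²w ∧ zRw)) — i.e. a generalized confluence (Geach) condition.
G1: fails — uRv, uR²w but no t with vR²t and wRt.
G2: ✓.
G3: ✓.
G4: ✓.
G5: fails — uRw, uR²u but no t with wR²t and uRt.
Valid on: G2, G3, G4.

G2, G3, G4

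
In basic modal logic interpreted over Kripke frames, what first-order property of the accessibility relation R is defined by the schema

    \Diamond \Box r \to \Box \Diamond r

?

This schema is the .2 axiom.
Its frame correspondent is convergence — \forall x \forall y \forall z (Rxy \wedge Rxz \to \exists w (Ryw \wedge Rzw)).

convergence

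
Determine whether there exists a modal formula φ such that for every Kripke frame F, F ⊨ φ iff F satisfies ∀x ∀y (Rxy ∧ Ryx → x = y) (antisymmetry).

No — not modally definable

If a class were modally definable it would be closed under surjective bounded morphisms (Goldblatt–Thomason).
The 6-cycle (worlds 0,1,2,3,4,5 with 0→1→2→3→4→5→0) is antisymmetric. Sending even-indexed worlds to • and odd-indexed worlds to ∘ is a surjective bounded morphism onto the two-world frame with •↔∘, which is not antisymmetric.
So the class is not modally definable.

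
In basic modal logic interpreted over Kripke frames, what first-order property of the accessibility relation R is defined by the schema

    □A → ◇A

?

Suppose □A→◇A is valid. At any x set V(A)=W. Then □A at x, so ◇A at x, so x has a successor.
The converse is a direct semantic check.
Frame condition: ∀x ∃y Rxy.

seriality: ∀x ∃y Rxy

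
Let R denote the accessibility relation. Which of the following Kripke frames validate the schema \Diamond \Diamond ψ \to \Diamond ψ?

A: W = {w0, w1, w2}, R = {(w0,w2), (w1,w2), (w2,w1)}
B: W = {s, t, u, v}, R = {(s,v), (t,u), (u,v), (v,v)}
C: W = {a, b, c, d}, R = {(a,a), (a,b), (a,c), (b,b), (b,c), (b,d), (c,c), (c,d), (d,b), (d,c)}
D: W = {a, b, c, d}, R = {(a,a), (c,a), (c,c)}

The schema corresponds to a generalized confluence (Geach) condition: \forall x \forall y (x R^2 y \to \exists w (y = w \wedge xRw)).
A: fails — w0R²w1 but no w with w1=w and w0Rw.
B: fails — tR²v but no w with v=w and tRw.
C: fails — aR²d but no w with d=w and aRw.
D: condition met.

D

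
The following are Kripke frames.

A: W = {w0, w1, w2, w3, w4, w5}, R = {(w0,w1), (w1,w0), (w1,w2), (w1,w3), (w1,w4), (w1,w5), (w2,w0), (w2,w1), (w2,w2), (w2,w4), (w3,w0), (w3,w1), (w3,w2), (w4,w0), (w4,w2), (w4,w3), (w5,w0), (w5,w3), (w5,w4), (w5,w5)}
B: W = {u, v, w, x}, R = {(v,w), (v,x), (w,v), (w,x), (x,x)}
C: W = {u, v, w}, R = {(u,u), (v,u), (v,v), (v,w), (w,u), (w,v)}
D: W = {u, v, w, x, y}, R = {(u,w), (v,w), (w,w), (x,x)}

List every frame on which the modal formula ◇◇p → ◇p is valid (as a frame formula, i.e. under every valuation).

Frame correspondent (Sahlqvist): ∀x ∀y ∀z (Rxy ∧ Ryz → Rxz) — i.e. transitivity.
A: fails — Rw3w1 and Rw1w3 but not Rw3w3.
B: fails — Rvw and Rwv but not Rvv.
C: fails — Rwv and Rvw but not Rww.
D: holds.
Valid on: D.

D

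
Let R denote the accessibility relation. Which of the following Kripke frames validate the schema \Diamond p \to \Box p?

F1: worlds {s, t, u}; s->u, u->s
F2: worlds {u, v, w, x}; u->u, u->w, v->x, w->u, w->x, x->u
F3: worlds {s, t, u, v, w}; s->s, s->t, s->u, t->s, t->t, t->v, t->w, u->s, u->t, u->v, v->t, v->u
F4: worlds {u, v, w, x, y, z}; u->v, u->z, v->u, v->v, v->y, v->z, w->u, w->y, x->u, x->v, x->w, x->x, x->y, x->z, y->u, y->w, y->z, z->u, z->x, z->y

This is the axiom for partial functionality; its first-order frame correspondent is \forall x \forall y \forall z (Rxy \wedge Rxz \to y = z).
F1: satisfies the condition.
F2: fails — u sees both u and w.
F3: fails — s sees both s and t.
F4: fails — u sees both v and z.

F1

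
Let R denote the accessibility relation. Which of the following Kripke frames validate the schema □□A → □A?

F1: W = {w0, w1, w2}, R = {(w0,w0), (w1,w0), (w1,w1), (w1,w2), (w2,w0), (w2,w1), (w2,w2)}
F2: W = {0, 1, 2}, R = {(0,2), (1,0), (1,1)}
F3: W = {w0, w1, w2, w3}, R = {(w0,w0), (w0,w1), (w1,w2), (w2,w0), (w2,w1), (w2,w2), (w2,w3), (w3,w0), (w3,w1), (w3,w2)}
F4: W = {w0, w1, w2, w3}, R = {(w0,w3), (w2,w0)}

This is the axiom for density; its first-order frame correspondent is ∀x ∀y (Rxy → ∃z (Rxz ∧ Rzy)).
F1: holds.
F2: fails — R02 but no z with R0z and Rz2.
F3: holds.
F4: fails — Rw2w0 but no z with Rw2z and Rzw0.
Valid on: F1, F3.

F1, F3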